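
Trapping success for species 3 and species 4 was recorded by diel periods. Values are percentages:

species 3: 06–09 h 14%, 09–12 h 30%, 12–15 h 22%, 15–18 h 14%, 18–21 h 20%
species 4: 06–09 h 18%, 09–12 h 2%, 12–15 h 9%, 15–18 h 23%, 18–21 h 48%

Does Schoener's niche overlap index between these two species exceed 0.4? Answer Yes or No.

Yes

Convert percentages to proportions (divide by 100).
Σ|p₁ᵢ − p₂ᵢ| = 0.04 + 0.28 + 0.13 + 0.09 + 0.28 = 0.82
D = 1 − ½ × 0.82 = 1 − 0.410 = 0.5900
D = 0.5900 > 0.4 → Yes.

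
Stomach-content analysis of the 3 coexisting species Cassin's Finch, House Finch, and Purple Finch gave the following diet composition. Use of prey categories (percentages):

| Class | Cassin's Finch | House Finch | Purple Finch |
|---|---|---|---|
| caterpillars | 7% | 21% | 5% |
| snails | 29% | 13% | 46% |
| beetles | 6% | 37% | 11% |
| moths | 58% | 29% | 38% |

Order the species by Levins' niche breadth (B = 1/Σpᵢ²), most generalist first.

House Finch > Purple Finch > Cassin's Finch

Convert percentages to proportions (divide by 100).
Σp_Cassᵢ² = 0.07² + 0.29² + 0.06² + 0.58² = 0.0049 + 0.0841 + 0.0036 + 0.3364 = 0.4290
B_Cass = 1 / 0.4290 = 2.3310
Σp_Housᵢ² = 0.21² + 0.13² + 0.37² + 0.29² = 0.0441 + 0.0169 + 0.1369 + 0.0841 = 0.2820
B_Hous = 1 / 0.2820 = 3.5461
Σp_Purpᵢ² = 0.05² + 0.46² + 0.11² + 0.38² = 0.0025 + 0.2116 + 0.0121 + 0.1444 = 0.3706
B_Purp = 1 / 0.3706 = 2.6983
Ranking by B (broadest → narrowest): House Finch (3.55) > Purple Finch (2.70) > Cassin's Finch (2.33)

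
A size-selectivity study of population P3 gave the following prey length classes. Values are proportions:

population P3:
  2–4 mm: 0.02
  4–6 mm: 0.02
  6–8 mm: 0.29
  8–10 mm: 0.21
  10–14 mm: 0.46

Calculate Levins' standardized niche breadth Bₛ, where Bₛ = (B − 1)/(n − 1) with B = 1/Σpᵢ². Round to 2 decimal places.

Σpᵢ² = 0.02² + 0.02² + 0.29² + 0.21² + 0.46² = 0.0004 + 0.0004 + 0.0841 + 0.0441 + 0.2116 = 0.3406
B = 1 / 0.3406 = 2.9360
Bₛ = (B − 1)/(n − 1) = (2.9360 − 1)/(5 − 1) = 1.9360/4 = 0.4840

0.48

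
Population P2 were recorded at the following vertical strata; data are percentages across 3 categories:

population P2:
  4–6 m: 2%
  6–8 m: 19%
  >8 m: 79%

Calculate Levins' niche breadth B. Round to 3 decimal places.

Convert percentages to proportions (divide by 100).
Σpᵢ² = 0.02² + 0.19² + 0.79² = 0.0004 + 0.0361 + 0.6241 = 0.6606
B = 1 / 0.6606 = 1.51378

1.514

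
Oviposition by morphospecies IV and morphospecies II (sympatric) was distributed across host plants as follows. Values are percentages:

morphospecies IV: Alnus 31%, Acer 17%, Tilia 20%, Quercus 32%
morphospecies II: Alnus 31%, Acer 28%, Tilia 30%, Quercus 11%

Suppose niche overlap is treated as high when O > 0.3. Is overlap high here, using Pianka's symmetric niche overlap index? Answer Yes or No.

Yes

Convert percentages to proportions (divide by 100).
Σ p₁ᵢp₂ᵢ = 0.0961 + 0.0476 + 0.0600 + 0.0352 = 0.2389
Σp_1ᵢ² = 0.31² + 0.17² + 0.20² + 0.32² = 0.0961 + 0.0289 + 0.0400 + 0.1024 = 0.2674
Σp_2ᵢ² = 0.31² + 0.28² + 0.30² + 0.11² = 0.0961 + 0.0784 + 0.0900 + 0.0121 = 0.2766
O = 0.2389 / √(0.2674 × 0.2766) = 0.2389 / 0.27196 = 0.8784
O = 0.8784 > 0.3 → Yes.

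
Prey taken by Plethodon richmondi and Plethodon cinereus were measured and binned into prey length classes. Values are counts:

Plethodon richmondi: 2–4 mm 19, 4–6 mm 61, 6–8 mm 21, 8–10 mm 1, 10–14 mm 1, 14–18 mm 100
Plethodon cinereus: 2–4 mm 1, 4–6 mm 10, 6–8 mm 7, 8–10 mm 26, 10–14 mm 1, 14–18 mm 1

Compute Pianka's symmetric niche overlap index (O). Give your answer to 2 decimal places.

Proportions for Plethodon richmondi (n=203): 19/203=0.0936, 61/203=0.3005, 21/203=0.1034, 1/203=0.0049, 1/203=0.0049, 100/203=0.4926
Proportions for Plethodon cinereus (n=46): 1/46=0.0217, 10/46=0.2174, 7/46=0.1522, 26/46=0.5652, 1/46=0.0217, 1/46=0.0217
Σ p₁ᵢp₂ᵢ = 0.002031 + 0.065329 + 0.015737 + 0.002769 + 0.000106 + 0.010689 = 0.096661
Σp_1ᵢ² = 0.0936² + 0.3005² + 0.1034² + 0.0049² + 0.0049² + 0.4926² = 0.008761 + 0.090300 + 0.010692 + 0.000024 + 0.000024 + 0.242655 = 0.352456
Σp_2ᵢ² = 0.0217² + 0.2174² + 0.1522² + 0.5652² + 0.0217² + 0.0217² = 0.000471 + 0.047263 + 0.023165 + 0.319451 + 0.000471 + 0.000471 = 0.391292
O = 0.096661 / √(0.352456 × 0.391292) = 0.096661 / 0.3713667 = 0.2603

0.26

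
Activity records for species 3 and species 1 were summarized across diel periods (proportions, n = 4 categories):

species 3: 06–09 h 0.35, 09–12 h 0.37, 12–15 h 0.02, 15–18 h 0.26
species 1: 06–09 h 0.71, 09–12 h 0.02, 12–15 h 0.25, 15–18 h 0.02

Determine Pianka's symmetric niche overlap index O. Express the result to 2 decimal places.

0.62

Σ p₁ᵢp₂ᵢ = 0.2485 + 0.0074 + 0.0050 + 0.0052 = 0.2661
Σp_1ᵢ² = 0.35² + 0.37² + 0.02² + 0.26² = 0.1225 + 0.1369 + 0.0004 + 0.0676 = 0.3274
Σp_2ᵢ² = 0.71² + 0.02² + 0.25² + 0.02² = 0.5041 + 0.0004 + 0.0625 + 0.0004 = 0.5674
O = 0.2661 / √(0.3274 × 0.5674) = 0.2661 / 0.43101 = 0.6174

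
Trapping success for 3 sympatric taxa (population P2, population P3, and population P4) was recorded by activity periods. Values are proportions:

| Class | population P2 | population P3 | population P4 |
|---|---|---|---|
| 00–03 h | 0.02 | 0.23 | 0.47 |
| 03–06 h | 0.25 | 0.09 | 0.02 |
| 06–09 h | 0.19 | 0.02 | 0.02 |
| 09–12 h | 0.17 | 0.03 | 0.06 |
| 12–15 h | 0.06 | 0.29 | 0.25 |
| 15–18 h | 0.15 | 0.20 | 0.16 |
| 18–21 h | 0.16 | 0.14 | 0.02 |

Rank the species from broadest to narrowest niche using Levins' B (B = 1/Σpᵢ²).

population P2 > population P3 > population P4

Σp_P2ᵢ² = 0.02² + 0.25² + 0.19² + 0.17² + 0.06² + 0.15² + 0.16² = 0.0004 + 0.0625 + 0.0361 + 0.0289 + 0.0036 + 0.0225 + 0.0256 = 0.1796
B_P2 = 1 / 0.1796 = 5.5679
Σp_P3ᵢ² = 0.23² + 0.09² + 0.02² + 0.03² + 0.29² + 0.20² + 0.14² = 0.0529 + 0.0081 + 0.0004 + 0.0009 + 0.0841 + 0.0400 + 0.0196 = 0.2060
B_P3 = 1 / 0.2060 = 4.8544
Σp_P4ᵢ² = 0.47² + 0.02² + 0.02² + 0.06² + 0.25² + 0.16² + 0.02² = 0.2209 + 0.0004 + 0.0004 + 0.0036 + 0.0625 + 0.0256 + 0.0004 = 0.3138
B_P4 = 1 / 0.3138 = 3.1867
Ranking by B (broadest → narrowest): population P2 (5.57) > population P3 (4.85) > population P4 (3.19)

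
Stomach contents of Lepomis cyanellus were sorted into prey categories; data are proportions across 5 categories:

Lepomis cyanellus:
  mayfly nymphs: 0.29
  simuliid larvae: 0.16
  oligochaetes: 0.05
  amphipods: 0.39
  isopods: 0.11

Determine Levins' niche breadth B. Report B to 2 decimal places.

Σpᵢ² = 0.29² + 0.16² + 0.05² + 0.39² + 0.11² = 0.0841 + 0.0256 + 0.0025 + 0.1521 + 0.0121 = 0.2764
B = 1 / 0.2764 = 3.6179

3.62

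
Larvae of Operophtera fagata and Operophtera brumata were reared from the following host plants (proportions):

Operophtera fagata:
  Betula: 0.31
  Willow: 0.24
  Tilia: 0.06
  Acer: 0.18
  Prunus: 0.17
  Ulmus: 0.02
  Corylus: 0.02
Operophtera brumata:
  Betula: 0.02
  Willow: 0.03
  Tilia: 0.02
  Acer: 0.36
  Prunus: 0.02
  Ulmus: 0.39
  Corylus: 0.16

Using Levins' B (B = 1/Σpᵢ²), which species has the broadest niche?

Operophtera fagata

Σp_fagaᵢ² = 0.31² + 0.24² + 0.06² + 0.18² + 0.17² + 0.02² + 0.02² = 0.0961 + 0.0576 + 0.0036 + 0.0324 + 0.0289 + 0.0004 + 0.0004 = 0.2194
B_faga = 1 / 0.2194 = 4.5579
Σp_brumᵢ² = 0.02² + 0.03² + 0.02² + 0.36² + 0.02² + 0.39² + 0.16² = 0.0004 + 0.0009 + 0.0004 + 0.1296 + 0.0004 + 0.1521 + 0.0256 = 0.3094
B_brum = 1 / 0.3094 = 3.2321
Highest B → broadest niche (most generalist): Operophtera fagata (B = 4.56).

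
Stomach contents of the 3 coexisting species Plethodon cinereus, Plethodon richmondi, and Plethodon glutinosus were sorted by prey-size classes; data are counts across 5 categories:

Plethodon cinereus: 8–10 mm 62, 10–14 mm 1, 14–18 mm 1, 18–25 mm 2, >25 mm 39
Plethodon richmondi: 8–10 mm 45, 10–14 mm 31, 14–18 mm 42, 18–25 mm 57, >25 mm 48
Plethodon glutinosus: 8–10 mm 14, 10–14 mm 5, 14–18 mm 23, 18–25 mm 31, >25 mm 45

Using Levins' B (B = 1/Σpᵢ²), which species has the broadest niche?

Proportions for Plethodon cinereus (n=105): 62/105=0.5905, 1/105=0.0095, 1/105=0.0095, 2/105=0.0190, 39/105=0.3714
Proportions for Plethodon richmondi (n=223): 45/223=0.2018, 31/223=0.1390, 42/223=0.1883, 57/223=0.2556, 48/223=0.2152
Proportions for Plethodon glutinosus (n=118): 14/118=0.1186, 5/118=0.0424, 23/118=0.1949, 31/118=0.2627, 45/118=0.3814
Σp_cineᵢ² = 0.5905² + 0.0095² + 0.0095² + 0.0190² + 0.3714² = 0.348690 + 0.000090 + 0.000090 + 0.000361 + 0.137938 = 0.487169
B_cine = 1 / 0.487169 = 2.0527
Σp_richᵢ² = 0.2018² + 0.1390² + 0.1883² + 0.2556² + 0.2152² = 0.040723 + 0.019321 + 0.035457 + 0.065331 + 0.046311 = 0.207143
B_rich = 1 / 0.207143 = 4.8276
Σp_glutᵢ² = 0.1186² + 0.0424² + 0.1949² + 0.2627² + 0.3814² = 0.014066 + 0.001798 + 0.037986 + 0.069011 + 0.145466 = 0.268327
B_glut = 1 / 0.268327 = 3.7268
Highest B → broadest niche (most generalist): Plethodon richmondi (B = 4.83).

Plethodon richmondi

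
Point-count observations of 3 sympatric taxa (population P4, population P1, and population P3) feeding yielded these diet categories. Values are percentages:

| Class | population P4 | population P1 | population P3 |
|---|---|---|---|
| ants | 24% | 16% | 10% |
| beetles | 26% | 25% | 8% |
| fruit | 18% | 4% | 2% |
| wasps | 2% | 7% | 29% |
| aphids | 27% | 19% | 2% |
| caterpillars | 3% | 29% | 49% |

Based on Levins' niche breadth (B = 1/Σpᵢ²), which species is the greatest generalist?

population P1

Convert percentages to proportions (divide by 100).
Σp_P4ᵢ² = 0.24² + 0.26² + 0.18² + 0.02² + 0.27² + 0.03² = 0.0576 + 0.0676 + 0.0324 + 0.0004 + 0.0729 + 0.0009 = 0.2318
B_P4 = 1 / 0.2318 = 4.3141
Σp_P1ᵢ² = 0.16² + 0.25² + 0.04² + 0.07² + 0.19² + 0.29² = 0.0256 + 0.0625 + 0.0016 + 0.0049 + 0.0361 + 0.0841 = 0.2148
B_P1 = 1 / 0.2148 = 4.6555
Σp_P3ᵢ² = 0.10² + 0.08² + 0.02² + 0.29² + 0.02² + 0.49² = 0.0100 + 0.0064 + 0.0004 + 0.0841 + 0.0004 + 0.2401 = 0.3414
B_P3 = 1 / 0.3414 = 2.9291
Highest B → broadest niche (most generalist): population P1 (B = 4.66).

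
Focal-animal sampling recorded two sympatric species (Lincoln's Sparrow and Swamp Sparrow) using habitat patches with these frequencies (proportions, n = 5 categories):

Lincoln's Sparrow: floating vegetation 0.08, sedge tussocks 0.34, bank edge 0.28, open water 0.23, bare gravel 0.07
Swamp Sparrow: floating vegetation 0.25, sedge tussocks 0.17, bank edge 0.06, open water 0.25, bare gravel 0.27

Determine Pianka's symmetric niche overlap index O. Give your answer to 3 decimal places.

0.701

Σ p₁ᵢp₂ᵢ = 0.0200 + 0.0578 + 0.0168 + 0.0575 + 0.0189 = 0.1710
Σp_1ᵢ² = 0.08² + 0.34² + 0.28² + 0.23² + 0.07² = 0.0064 + 0.1156 + 0.0784 + 0.0529 + 0.0049 = 0.2582
Σp_2ᵢ² = 0.25² + 0.17² + 0.06² + 0.25² + 0.27² = 0.0625 + 0.0289 + 0.0036 + 0.0625 + 0.0729 = 0.2304
O = 0.1710 / √(0.2582 × 0.2304) = 0.1710 / 0.243904 = 0.70110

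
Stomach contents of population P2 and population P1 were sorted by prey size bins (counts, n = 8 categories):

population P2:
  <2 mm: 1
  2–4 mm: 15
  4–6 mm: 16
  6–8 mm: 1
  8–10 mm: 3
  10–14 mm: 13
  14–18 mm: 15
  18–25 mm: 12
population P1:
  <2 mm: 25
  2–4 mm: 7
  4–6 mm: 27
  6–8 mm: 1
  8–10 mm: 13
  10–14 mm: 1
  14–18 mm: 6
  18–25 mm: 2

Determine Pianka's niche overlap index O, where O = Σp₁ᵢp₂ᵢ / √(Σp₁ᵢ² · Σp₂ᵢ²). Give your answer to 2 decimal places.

0.57

Proportions for population P2 (n=76): 1/76=0.0132, 15/76=0.1974, 16/76=0.2105, 1/76=0.0132, 3/76=0.0395, 13/76=0.1711, 15/76=0.1974, 12/76=0.1579
Proportions for population P1 (n=82): 25/82=0.3049, 7/82=0.0854, 27/82=0.3293, 1/82=0.0122, 13/82=0.1585, 1/82=0.0122, 6/82=0.0732, 2/82=0.0244
Σ p₁ᵢp₂ᵢ = 0.004025 + 0.016858 + 0.069318 + 0.000161 + 0.006261 + 0.002087 + 0.014450 + 0.003853 = 0.117013
Σp_1ᵢ² = 0.0132² + 0.1974² + 0.2105² + 0.0132² + 0.0395² + 0.1711² + 0.1974² + 0.1579² = 0.000174 + 0.038967 + 0.044310 + 0.000174 + 0.001560 + 0.029275 + 0.038967 + 0.024932 = 0.178359
Σp_2ᵢ² = 0.3049² + 0.0854² + 0.3293² + 0.0122² + 0.1585² + 0.0122² + 0.0732² + 0.0244² = 0.092964 + 0.007293 + 0.108438 + 0.000149 + 0.025122 + 0.000149 + 0.005358 + 0.000595 = 0.240068
O = 0.117013 / √(0.178359 × 0.240068) = 0.117013 / 0.2069258 = 0.5655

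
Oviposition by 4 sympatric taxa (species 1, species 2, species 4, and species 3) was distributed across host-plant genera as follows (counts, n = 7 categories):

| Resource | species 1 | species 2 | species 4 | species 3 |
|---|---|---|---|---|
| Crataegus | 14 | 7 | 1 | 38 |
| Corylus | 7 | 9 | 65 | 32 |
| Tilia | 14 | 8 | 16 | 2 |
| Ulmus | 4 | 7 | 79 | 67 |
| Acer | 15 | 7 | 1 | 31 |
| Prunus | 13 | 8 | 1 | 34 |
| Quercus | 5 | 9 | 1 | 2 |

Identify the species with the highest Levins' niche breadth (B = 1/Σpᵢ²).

Proportions for species 1 (n=72): 14/72=0.1944, 7/72=0.0972, 14/72=0.1944, 4/72=0.0556, 15/72=0.2083, 13/72=0.1806, 5/72=0.0694
Proportions for species 2 (n=55): 7/55=0.1273, 9/55=0.1636, 8/55=0.1455, 7/55=0.1273, 7/55=0.1273, 8/55=0.1455, 9/55=0.1636
Proportions for species 4 (n=164): 1/164=0.0061, 65/164=0.3963, 16/164=0.0976, 79/164=0.4817, 1/164=0.0061, 1/164=0.0061, 1/164=0.0061
Proportions for species 3 (n=206): 38/206=0.1845, 32/206=0.1553, 2/206=0.0097, 67/206=0.3252, 31/206=0.1505, 34/206=0.1650, 2/206=0.0097
Σp_1ᵢ² = 0.1944² + 0.0972² + 0.1944² + 0.0556² + 0.2083² + 0.1806² + 0.0694² = 0.037791 + 0.009448 + 0.037791 + 0.003091 + 0.043389 + 0.032616 + 0.004816 = 0.168942
B_1 = 1 / 0.168942 = 5.9192
Σp_2ᵢ² = 0.1273² + 0.1636² + 0.1455² + 0.1273² + 0.1273² + 0.1455² + 0.1636² = 0.016205 + 0.026765 + 0.021170 + 0.016205 + 0.016205 + 0.021170 + 0.026765 = 0.144485
B_2 = 1 / 0.144485 = 6.9211
Σp_4ᵢ² = 0.0061² + 0.3963² + 0.0976² + 0.4817² + 0.0061² + 0.0061² + 0.0061² = 0.000037 + 0.157054 + 0.009526 + 0.232035 + 0.000037 + 0.000037 + 0.000037 = 0.398763
B_4 = 1 / 0.398763 = 2.5078
Σp_3ᵢ² = 0.1845² + 0.1553² + 0.0097² + 0.3252² + 0.1505² + 0.1650² + 0.0097² = 0.034040 + 0.024118 + 0.000094 + 0.105755 + 0.022650 + 0.027225 + 0.000094 = 0.213976
B_3 = 1 / 0.213976 = 4.6734
Highest B → broadest niche (most generalist): species 2 (B = 6.92).

species 2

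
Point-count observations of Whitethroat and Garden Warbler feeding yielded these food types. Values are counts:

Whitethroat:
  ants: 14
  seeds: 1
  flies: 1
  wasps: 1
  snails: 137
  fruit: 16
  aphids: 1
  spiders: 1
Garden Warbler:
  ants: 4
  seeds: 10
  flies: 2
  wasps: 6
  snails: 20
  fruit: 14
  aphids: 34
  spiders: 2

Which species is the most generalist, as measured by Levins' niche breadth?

Garden Warbler

Proportions for Whitethroat (n=172): 14/172=0.0814, 1/172=0.0058, 1/172=0.0058, 1/172=0.0058, 137/172=0.7965, 16/172=0.0930, 1/172=0.0058, 1/172=0.0058
Proportions for Garden Warbler (n=92): 4/92=0.0435, 10/92=0.1087, 2/92=0.0217, 6/92=0.0652, 20/92=0.2174, 14/92=0.1522, 34/92=0.3696, 2/92=0.0217
Σp_Whitᵢ² = 0.0814² + 0.0058² + 0.0058² + 0.0058² + 0.7965² + 0.0930² + 0.0058² + 0.0058² = 0.006626 + 0.000034 + 0.000034 + 0.000034 + 0.634412 + 0.008649 + 0.000034 + 0.000034 = 0.649857
B_Whit = 1 / 0.649857 = 1.5388
Σp_Warbᵢ² = 0.0435² + 0.1087² + 0.0217² + 0.0652² + 0.2174² + 0.1522² + 0.3696² + 0.0217² = 0.001892 + 0.011816 + 0.000471 + 0.004251 + 0.047263 + 0.023165 + 0.136604 + 0.000471 = 0.225933
B_Warb = 1 / 0.225933 = 4.4261
Highest B → broadest niche (most generalist): Garden Warbler (B = 4.43).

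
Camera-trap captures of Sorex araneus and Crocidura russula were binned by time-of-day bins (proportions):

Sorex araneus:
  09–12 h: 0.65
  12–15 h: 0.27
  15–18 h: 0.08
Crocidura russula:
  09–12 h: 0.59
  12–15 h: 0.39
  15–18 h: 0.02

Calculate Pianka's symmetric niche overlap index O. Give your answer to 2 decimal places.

Σ p₁ᵢp₂ᵢ = 0.3835 + 0.1053 + 0.0016 = 0.4904
Σp_1ᵢ² = 0.65² + 0.27² + 0.08² = 0.4225 + 0.0729 + 0.0064 = 0.5018
Σp_2ᵢ² = 0.59² + 0.39² + 0.02² = 0.3481 + 0.1521 + 0.0004 = 0.5006
O = 0.4904 / √(0.5018 × 0.5006) = 0.4904 / 0.50120 = 0.9785

0.98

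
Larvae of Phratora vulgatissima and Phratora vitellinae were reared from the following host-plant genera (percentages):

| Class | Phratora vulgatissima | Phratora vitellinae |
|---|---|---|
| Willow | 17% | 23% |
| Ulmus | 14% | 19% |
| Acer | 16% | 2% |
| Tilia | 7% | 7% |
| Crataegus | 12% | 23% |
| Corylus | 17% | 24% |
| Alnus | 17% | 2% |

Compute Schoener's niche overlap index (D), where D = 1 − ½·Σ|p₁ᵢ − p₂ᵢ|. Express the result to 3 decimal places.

0.710

Convert percentages to proportions (divide by 100).
Σ|p₁ᵢ − p₂ᵢ| = 0.06 + 0.05 + 0.14 + 0.00 + 0.11 + 0.07 + 0.15 = 0.58
D = 1 − ½ × 0.58 = 1 − 0.290 = 0.71000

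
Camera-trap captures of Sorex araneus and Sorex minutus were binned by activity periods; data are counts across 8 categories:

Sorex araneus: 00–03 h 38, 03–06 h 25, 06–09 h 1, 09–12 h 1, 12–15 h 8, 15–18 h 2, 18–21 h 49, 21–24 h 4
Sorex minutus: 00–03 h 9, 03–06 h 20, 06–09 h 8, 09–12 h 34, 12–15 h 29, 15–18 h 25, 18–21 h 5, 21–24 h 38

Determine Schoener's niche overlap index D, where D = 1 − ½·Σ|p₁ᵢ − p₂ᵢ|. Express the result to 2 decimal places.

0.33

Proportions for Sorex araneus (n=128): 38/128=0.2969, 25/128=0.1953, 1/128=0.0078, 1/128=0.0078, 8/128=0.0625, 2/128=0.0156, 49/128=0.3828, 4/128=0.0313
Proportions for Sorex minutus (n=168): 9/168=0.0536, 20/168=0.1190, 8/168=0.0476, 34/168=0.2024, 29/168=0.1726, 25/168=0.1488, 5/168=0.0298, 38/168=0.2262
Σ|p₁ᵢ − p₂ᵢ| = 0.2433 + 0.0763 + 0.0398 + 0.1946 + 0.1101 + 0.1332 + 0.3530 + 0.1949 = 1.3452
D = 1 − ½ × 1.3452 = 1 − 0.67260 = 0.32740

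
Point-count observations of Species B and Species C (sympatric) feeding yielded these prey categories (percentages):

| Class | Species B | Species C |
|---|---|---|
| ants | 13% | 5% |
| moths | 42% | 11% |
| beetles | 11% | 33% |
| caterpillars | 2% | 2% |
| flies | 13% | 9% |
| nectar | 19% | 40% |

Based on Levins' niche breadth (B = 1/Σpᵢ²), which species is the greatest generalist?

Species B

Convert percentages to proportions (divide by 100).
Σp_Bᵢ² = 0.13² + 0.42² + 0.11² + 0.02² + 0.13² + 0.19² = 0.0169 + 0.1764 + 0.0121 + 0.0004 + 0.0169 + 0.0361 = 0.2588
B_B = 1 / 0.2588 = 3.8640
Σp_Cᵢ² = 0.05² + 0.11² + 0.33² + 0.02² + 0.09² + 0.40² = 0.0025 + 0.0121 + 0.1089 + 0.0004 + 0.0081 + 0.1600 = 0.2920
B_C = 1 / 0.2920 = 3.4247
Highest B → broadest niche (most generalist): Species B (B = 3.86).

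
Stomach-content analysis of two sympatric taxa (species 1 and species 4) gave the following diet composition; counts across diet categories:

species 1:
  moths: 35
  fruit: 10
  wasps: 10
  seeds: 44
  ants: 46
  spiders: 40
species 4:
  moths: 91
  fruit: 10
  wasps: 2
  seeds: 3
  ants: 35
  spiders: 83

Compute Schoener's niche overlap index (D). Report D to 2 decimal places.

0.63

Proportions for species 1 (n=185): 35/185=0.1892, 10/185=0.0541, 10/185=0.0541, 44/185=0.2378, 46/185=0.2486, 40/185=0.2162
Proportions for species 4 (n=224): 91/224=0.4063, 10/224=0.0446, 2/224=0.0089, 3/224=0.0134, 35/224=0.1563, 83/224=0.3705
Σ|p₁ᵢ − p₂ᵢ| = 0.2171 + 0.0095 + 0.0452 + 0.2244 + 0.0923 + 0.1543 = 0.7428
D = 1 − ½ × 0.7428 = 1 − 0.37140 = 0.62860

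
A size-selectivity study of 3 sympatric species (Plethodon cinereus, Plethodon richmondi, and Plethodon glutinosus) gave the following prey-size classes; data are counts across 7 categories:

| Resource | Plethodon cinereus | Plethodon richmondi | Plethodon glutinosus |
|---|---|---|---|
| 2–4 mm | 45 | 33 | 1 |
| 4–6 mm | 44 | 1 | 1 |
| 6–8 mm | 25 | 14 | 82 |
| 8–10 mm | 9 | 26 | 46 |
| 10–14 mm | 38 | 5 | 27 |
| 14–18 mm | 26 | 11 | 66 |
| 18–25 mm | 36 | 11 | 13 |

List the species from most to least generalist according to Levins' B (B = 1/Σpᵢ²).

Plethodon cinereus > Plethodon richmondi > Plethodon glutinosus

Proportions for Plethodon cinereus (n=223): 45/223=0.2018, 44/223=0.1973, 25/223=0.1121, 9/223=0.0404, 38/223=0.1704, 26/223=0.1166, 36/223=0.1614
Proportions for Plethodon richmondi (n=101): 33/101=0.3267, 1/101=0.0099, 14/101=0.1386, 26/101=0.2574, 5/101=0.0495, 11/101=0.1089, 11/101=0.1089
Proportions for Plethodon glutinosus (n=236): 1/236=0.0042, 1/236=0.0042, 82/236=0.3475, 46/236=0.1949, 27/236=0.1144, 66/236=0.2797, 13/236=0.0551
Σp_cineᵢ² = 0.2018² + 0.1973² + 0.1121² + 0.0404² + 0.1704² + 0.1166² + 0.1614² = 0.040723 + 0.038927 + 0.012566 + 0.001632 + 0.029036 + 0.013596 + 0.026050 = 0.162530
B_cine = 1 / 0.162530 = 6.1527
Σp_richᵢ² = 0.3267² + 0.0099² + 0.1386² + 0.2574² + 0.0495² + 0.1089² + 0.1089² = 0.106733 + 0.000098 + 0.019210 + 0.066255 + 0.002450 + 0.011859 + 0.011859 = 0.218464
B_rich = 1 / 0.218464 = 4.5774
Σp_glutᵢ² = 0.0042² + 0.0042² + 0.3475² + 0.1949² + 0.1144² + 0.2797² + 0.0551² = 0.000018 + 0.000018 + 0.120756 + 0.037986 + 0.013087 + 0.078232 + 0.003036 = 0.253133
B_glut = 1 / 0.253133 = 3.9505
Ranking by B (broadest → narrowest): Plethodon cinereus (6.15) > Plethodon richmondi (4.58) > Plethodon glutinosus (3.95)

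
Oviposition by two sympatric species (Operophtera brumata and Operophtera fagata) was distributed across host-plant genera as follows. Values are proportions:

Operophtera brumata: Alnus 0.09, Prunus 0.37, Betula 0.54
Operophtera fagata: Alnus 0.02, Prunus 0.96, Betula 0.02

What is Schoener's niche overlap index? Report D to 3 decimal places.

Σ|p₁ᵢ − p₂ᵢ| = 0.07 + 0.59 + 0.52 = 1.18
D = 1 − ½ × 1.18 = 1 − 0.590 = 0.41000

0.410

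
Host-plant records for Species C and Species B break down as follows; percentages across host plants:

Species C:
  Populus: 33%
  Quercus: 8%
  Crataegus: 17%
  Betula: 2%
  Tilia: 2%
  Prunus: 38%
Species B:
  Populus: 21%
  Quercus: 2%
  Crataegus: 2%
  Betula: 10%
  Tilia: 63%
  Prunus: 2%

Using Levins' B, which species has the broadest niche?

Convert percentages to proportions (divide by 100).
Σp_Cᵢ² = 0.33² + 0.08² + 0.17² + 0.02² + 0.02² + 0.38² = 0.1089 + 0.0064 + 0.0289 + 0.0004 + 0.0004 + 0.1444 = 0.2894
B_C = 1 / 0.2894 = 3.4554
Σp_Bᵢ² = 0.21² + 0.02² + 0.02² + 0.10² + 0.63² + 0.02² = 0.0441 + 0.0004 + 0.0004 + 0.0100 + 0.3969 + 0.0004 = 0.4522
B_B = 1 / 0.4522 = 2.2114
Highest B → broadest niche (most generalist): Species C (B = 3.46).

Species C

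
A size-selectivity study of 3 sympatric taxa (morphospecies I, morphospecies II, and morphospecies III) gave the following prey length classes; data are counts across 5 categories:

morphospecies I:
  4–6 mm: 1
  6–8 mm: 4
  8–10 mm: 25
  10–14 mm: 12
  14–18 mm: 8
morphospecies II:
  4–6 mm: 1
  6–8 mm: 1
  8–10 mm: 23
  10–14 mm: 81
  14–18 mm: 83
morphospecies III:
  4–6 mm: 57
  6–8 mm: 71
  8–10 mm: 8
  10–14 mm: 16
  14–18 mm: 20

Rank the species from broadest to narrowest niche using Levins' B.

morphospecies III > morphospecies I > morphospecies II

Proportions for morphospecies I (n=50): 1/50=0.0200, 4/50=0.0800, 25/50=0.5000, 12/50=0.2400, 8/50=0.1600
Proportions for morphospecies II (n=189): 1/189=0.0053, 1/189=0.0053, 23/189=0.1217, 81/189=0.4286, 83/189=0.4392
Proportions for morphospecies III (n=172): 57/172=0.3314, 71/172=0.4128, 8/172=0.0465, 16/172=0.0930, 20/172=0.1163
Σp_Iᵢ² = 0.0200² + 0.0800² + 0.5000² + 0.2400² + 0.1600² = 0.000400 + 0.006400 + 0.250000 + 0.057600 + 0.025600 = 0.340000
B_I = 1 / 0.340000 = 2.9412
Σp_IIᵢ² = 0.0053² + 0.0053² + 0.1217² + 0.4286² + 0.4392² = 0.000028 + 0.000028 + 0.014811 + 0.183698 + 0.192897 = 0.391462
B_II = 1 / 0.391462 = 2.5545
Σp_IIIᵢ² = 0.3314² + 0.4128² + 0.0465² + 0.0930² + 0.1163² = 0.109826 + 0.170404 + 0.002162 + 0.008649 + 0.013526 = 0.304567
B_III = 1 / 0.304567 = 3.2833
Ranking by B (broadest → narrowest): morphospecies III (3.28) > morphospecies I (2.94) > morphospecies II (2.55)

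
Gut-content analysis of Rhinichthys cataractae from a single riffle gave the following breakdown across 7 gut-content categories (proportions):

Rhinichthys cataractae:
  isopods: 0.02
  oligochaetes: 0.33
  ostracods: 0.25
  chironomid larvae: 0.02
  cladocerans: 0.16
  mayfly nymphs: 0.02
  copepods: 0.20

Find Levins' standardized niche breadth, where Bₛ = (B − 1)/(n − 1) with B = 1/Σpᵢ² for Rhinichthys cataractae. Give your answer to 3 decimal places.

Σpᵢ² = 0.02² + 0.33² + 0.25² + 0.02² + 0.16² + 0.02² + 0.20² = 0.0004 + 0.1089 + 0.0625 + 0.0004 + 0.0256 + 0.0004 + 0.0400 = 0.2382
B = 1 / 0.2382 = 4.19815
Bₛ = (B − 1)/(n − 1) = (4.19815 − 1)/(7 − 1) = 3.19815/6 = 0.53303

0.533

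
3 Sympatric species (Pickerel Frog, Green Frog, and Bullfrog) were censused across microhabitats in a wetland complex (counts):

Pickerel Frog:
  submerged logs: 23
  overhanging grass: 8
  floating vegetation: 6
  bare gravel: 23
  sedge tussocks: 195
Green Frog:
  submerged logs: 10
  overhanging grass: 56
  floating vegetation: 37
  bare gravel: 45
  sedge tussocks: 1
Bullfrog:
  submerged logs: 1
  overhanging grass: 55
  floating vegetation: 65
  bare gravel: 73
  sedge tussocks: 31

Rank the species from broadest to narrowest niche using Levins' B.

Proportions for Pickerel Frog (n=255): 23/255=0.0902, 8/255=0.0314, 6/255=0.0235, 23/255=0.0902, 195/255=0.7647
Proportions for Green Frog (n=149): 10/149=0.0671, 56/149=0.3758, 37/149=0.2483, 45/149=0.3020, 1/149=0.0067
Proportions for Bullfrog (n=225): 1/225=0.0044, 55/225=0.2444, 65/225=0.2889, 73/225=0.3244, 31/225=0.1378
Σp_Pickᵢ² = 0.0902² + 0.0314² + 0.0235² + 0.0902² + 0.7647² = 0.008136 + 0.000986 + 0.000552 + 0.008136 + 0.584766 = 0.602576
B_Pick = 1 / 0.602576 = 1.6595
Σp_Greeᵢ² = 0.0671² + 0.3758² + 0.2483² + 0.3020² + 0.0067² = 0.004502 + 0.141226 + 0.061653 + 0.091204 + 0.000045 = 0.298630
B_Gree = 1 / 0.298630 = 3.3486
Σp_Bullᵢ² = 0.0044² + 0.2444² + 0.2889² + 0.3244² + 0.1378² = 0.000019 + 0.059731 + 0.083463 + 0.105235 + 0.018989 = 0.267437
B_Bull = 1 / 0.267437 = 3.7392
Ranking by B (broadest → narrowest): Bullfrog (3.74) > Green Frog (3.35) > Pickerel Frog (1.66)

Bullfrog > Green Frog > Pickerel Frog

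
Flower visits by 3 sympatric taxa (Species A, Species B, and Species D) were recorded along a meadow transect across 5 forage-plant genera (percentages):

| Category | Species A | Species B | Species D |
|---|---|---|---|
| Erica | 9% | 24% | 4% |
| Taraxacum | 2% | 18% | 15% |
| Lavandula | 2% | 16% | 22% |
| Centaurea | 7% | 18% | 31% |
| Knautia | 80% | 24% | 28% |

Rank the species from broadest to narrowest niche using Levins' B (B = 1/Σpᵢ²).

Species B > Species D > Species A

Convert percentages to proportions (divide by 100).
Σp_Aᵢ² = 0.09² + 0.02² + 0.02² + 0.07² + 0.80² = 0.0081 + 0.0004 + 0.0004 + 0.0049 + 0.6400 = 0.6538
B_A = 1 / 0.6538 = 1.5295
Σp_Bᵢ² = 0.24² + 0.18² + 0.16² + 0.18² + 0.24² = 0.0576 + 0.0324 + 0.0256 + 0.0324 + 0.0576 = 0.2056
B_B = 1 / 0.2056 = 4.8638
Σp_Dᵢ² = 0.04² + 0.15² + 0.22² + 0.31² + 0.28² = 0.0016 + 0.0225 + 0.0484 + 0.0961 + 0.0784 = 0.2470
B_D = 1 / 0.2470 = 4.0486
Ranking by B (broadest → narrowest): Species B (4.86) > Species D (4.05) > Species A (1.53)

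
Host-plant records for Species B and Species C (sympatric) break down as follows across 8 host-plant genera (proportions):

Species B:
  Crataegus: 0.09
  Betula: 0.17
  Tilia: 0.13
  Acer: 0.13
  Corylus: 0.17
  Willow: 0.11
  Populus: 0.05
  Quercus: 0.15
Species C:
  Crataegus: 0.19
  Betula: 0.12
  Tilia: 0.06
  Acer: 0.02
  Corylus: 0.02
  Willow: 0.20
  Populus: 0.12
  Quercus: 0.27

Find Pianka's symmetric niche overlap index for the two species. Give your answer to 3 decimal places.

Σ p₁ᵢp₂ᵢ = 0.0171 + 0.0204 + 0.0078 + 0.0026 + 0.0034 + 0.0220 + 0.0060 + 0.0405 = 0.1198
Σp_1ᵢ² = 0.09² + 0.17² + 0.13² + 0.13² + 0.17² + 0.11² + 0.05² + 0.15² = 0.0081 + 0.0289 + 0.0169 + 0.0169 + 0.0289 + 0.0121 + 0.0025 + 0.0225 = 0.1368
Σp_2ᵢ² = 0.19² + 0.12² + 0.06² + 0.02² + 0.02² + 0.20² + 0.12² + 0.27² = 0.0361 + 0.0144 + 0.0036 + 0.0004 + 0.0004 + 0.0400 + 0.0144 + 0.0729 = 0.1822
O = 0.1198 / √(0.1368 × 0.1822) = 0.1198 / 0.157876 = 0.75882

0.759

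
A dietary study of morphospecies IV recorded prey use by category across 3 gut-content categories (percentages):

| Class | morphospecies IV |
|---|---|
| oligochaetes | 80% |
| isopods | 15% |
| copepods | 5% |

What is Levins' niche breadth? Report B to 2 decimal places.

Convert percentages to proportions (divide by 100).
Σpᵢ² = 0.80² + 0.15² + 0.05² = 0.6400 + 0.0225 + 0.0025 = 0.6650
B = 1 / 0.6650 = 1.5038

1.50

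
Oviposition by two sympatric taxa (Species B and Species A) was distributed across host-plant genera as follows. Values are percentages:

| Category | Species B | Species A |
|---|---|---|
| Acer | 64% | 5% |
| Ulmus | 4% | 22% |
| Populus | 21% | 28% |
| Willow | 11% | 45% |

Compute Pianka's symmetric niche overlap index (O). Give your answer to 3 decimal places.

Convert percentages to proportions (divide by 100).
Σ p₁ᵢp₂ᵢ = 0.0320 + 0.0088 + 0.0588 + 0.0495 = 0.1491
Σp_1ᵢ² = 0.64² + 0.04² + 0.21² + 0.11² = 0.4096 + 0.0016 + 0.0441 + 0.0121 = 0.4674
Σp_2ᵢ² = 0.05² + 0.22² + 0.28² + 0.45² = 0.0025 + 0.0484 + 0.0784 + 0.2025 = 0.3318
O = 0.1491 / √(0.4674 × 0.3318) = 0.1491 / 0.393806 = 0.37861

0.379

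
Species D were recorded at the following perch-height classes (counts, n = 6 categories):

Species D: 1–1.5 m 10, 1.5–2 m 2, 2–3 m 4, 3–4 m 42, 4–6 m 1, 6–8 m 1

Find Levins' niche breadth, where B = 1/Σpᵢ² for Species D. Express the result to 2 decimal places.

Proportions for Species D (n=60): 10/60=0.1667, 2/60=0.0333, 4/60=0.0667, 42/60=0.7000, 1/60=0.0167, 1/60=0.0167
Σpᵢ² = 0.1667² + 0.0333² + 0.0667² + 0.7000² + 0.0167² + 0.0167² = 0.027789 + 0.001109 + 0.004449 + 0.490000 + 0.000279 + 0.000279 = 0.523905
B = 1 / 0.523905 = 1.9087

1.91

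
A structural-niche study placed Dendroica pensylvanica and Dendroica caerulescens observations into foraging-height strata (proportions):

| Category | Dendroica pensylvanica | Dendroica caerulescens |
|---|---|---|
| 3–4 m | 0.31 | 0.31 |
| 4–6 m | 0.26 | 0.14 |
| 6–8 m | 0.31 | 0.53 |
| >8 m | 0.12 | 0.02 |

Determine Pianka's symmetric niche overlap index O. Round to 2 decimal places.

Σ p₁ᵢp₂ᵢ = 0.0961 + 0.0364 + 0.1643 + 0.0024 = 0.2992
Σp_1ᵢ² = 0.31² + 0.26² + 0.31² + 0.12² = 0.0961 + 0.0676 + 0.0961 + 0.0144 = 0.2742
Σp_2ᵢ² = 0.31² + 0.14² + 0.53² + 0.02² = 0.0961 + 0.0196 + 0.2809 + 0.0004 = 0.3970
O = 0.2992 / √(0.2742 × 0.3970) = 0.2992 / 0.32994 = 0.9068

0.91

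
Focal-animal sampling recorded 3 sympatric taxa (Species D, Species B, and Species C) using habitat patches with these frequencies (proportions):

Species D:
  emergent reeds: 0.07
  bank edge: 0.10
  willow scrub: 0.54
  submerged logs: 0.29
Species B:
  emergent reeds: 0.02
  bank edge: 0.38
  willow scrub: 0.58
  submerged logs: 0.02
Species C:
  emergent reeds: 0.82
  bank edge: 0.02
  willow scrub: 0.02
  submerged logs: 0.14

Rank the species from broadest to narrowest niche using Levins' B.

Species D > Species B > Species C

Σp_Dᵢ² = 0.07² + 0.10² + 0.54² + 0.29² = 0.0049 + 0.0100 + 0.2916 + 0.0841 = 0.3906
B_D = 1 / 0.3906 = 2.5602
Σp_Bᵢ² = 0.02² + 0.38² + 0.58² + 0.02² = 0.0004 + 0.1444 + 0.3364 + 0.0004 = 0.4816
B_B = 1 / 0.4816 = 2.0764
Σp_Cᵢ² = 0.82² + 0.02² + 0.02² + 0.14² = 0.6724 + 0.0004 + 0.0004 + 0.0196 = 0.6928
B_C = 1 / 0.6928 = 1.4434
Ranking by B (broadest → narrowest): Species D (2.56) > Species B (2.08) > Species C (1.44)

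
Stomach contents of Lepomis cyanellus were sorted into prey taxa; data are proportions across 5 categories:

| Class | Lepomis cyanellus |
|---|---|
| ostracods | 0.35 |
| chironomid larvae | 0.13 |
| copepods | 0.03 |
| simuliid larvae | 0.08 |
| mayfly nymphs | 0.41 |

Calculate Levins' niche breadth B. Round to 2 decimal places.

Σpᵢ² = 0.35² + 0.13² + 0.03² + 0.08² + 0.41² = 0.1225 + 0.0169 + 0.0009 + 0.0064 + 0.1681 = 0.3148
B = 1 / 0.3148 = 3.1766

3.18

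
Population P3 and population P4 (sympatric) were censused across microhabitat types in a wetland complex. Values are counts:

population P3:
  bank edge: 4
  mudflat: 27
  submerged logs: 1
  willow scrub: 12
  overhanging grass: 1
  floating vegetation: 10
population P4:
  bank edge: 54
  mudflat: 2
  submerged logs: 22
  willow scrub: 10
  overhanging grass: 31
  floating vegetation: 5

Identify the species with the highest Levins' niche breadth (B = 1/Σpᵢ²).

Proportions for population P3 (n=55): 4/55=0.0727, 27/55=0.4909, 1/55=0.0182, 12/55=0.2182, 1/55=0.0182, 10/55=0.1818
Proportions for population P4 (n=124): 54/124=0.4355, 2/124=0.0161, 22/124=0.1774, 10/124=0.0806, 31/124=0.2500, 5/124=0.0403
Σp_P3ᵢ² = 0.0727² + 0.4909² + 0.0182² + 0.2182² + 0.0182² + 0.1818² = 0.005285 + 0.240983 + 0.000331 + 0.047611 + 0.000331 + 0.033051 = 0.327592
B_P3 = 1 / 0.327592 = 3.0526
Σp_P4ᵢ² = 0.4355² + 0.0161² + 0.1774² + 0.0806² + 0.2500² + 0.0403² = 0.189660 + 0.000259 + 0.031471 + 0.006496 + 0.062500 + 0.001624 = 0.292010
B_P4 = 1 / 0.292010 = 3.4245
Highest B → broadest niche (most generalist): population P4 (B = 3.42).

population P4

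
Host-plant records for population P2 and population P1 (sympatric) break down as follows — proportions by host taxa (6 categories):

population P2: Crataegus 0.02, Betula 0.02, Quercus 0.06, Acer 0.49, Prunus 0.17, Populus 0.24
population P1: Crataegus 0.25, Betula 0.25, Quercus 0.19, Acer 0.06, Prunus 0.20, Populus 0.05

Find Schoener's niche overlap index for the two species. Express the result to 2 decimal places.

Σ|p₁ᵢ − p₂ᵢ| = 0.23 + 0.23 + 0.13 + 0.43 + 0.03 + 0.19 = 1.24
D = 1 − ½ × 1.24 = 1 − 0.620 = 0.3800

0.38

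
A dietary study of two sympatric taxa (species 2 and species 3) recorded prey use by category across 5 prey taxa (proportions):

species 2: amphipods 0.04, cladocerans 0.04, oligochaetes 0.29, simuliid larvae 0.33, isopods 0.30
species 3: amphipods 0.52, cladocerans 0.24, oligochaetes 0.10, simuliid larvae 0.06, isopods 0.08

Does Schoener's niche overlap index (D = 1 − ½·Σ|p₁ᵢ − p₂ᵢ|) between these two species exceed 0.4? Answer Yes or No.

Σ|p₁ᵢ − p₂ᵢ| = 0.48 + 0.20 + 0.19 + 0.27 + 0.22 = 1.36
D = 1 − ½ × 1.36 = 1 − 0.680 = 0.3200
D = 0.3200 < 0.4 → No.

No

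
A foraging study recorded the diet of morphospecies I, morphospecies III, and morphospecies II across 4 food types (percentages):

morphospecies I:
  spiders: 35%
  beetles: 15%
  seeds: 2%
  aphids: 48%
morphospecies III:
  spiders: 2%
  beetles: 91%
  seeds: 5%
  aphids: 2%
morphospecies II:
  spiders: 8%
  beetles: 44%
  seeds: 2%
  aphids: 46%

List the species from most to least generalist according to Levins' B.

Convert percentages to proportions (divide by 100).
Σp_Iᵢ² = 0.35² + 0.15² + 0.02² + 0.48² = 0.1225 + 0.0225 + 0.0004 + 0.2304 = 0.3758
B_I = 1 / 0.3758 = 2.6610
Σp_IIIᵢ² = 0.02² + 0.91² + 0.05² + 0.02² = 0.0004 + 0.8281 + 0.0025 + 0.0004 = 0.8314
B_III = 1 / 0.8314 = 1.2028
Σp_IIᵢ² = 0.08² + 0.44² + 0.02² + 0.46² = 0.0064 + 0.1936 + 0.0004 + 0.2116 = 0.4120
B_II = 1 / 0.4120 = 2.4272
Ranking by B (broadest → narrowest): morphospecies I (2.66) > morphospecies II (2.43) > morphospecies III (1.20)

morphospecies I > morphospecies II > morphospecies III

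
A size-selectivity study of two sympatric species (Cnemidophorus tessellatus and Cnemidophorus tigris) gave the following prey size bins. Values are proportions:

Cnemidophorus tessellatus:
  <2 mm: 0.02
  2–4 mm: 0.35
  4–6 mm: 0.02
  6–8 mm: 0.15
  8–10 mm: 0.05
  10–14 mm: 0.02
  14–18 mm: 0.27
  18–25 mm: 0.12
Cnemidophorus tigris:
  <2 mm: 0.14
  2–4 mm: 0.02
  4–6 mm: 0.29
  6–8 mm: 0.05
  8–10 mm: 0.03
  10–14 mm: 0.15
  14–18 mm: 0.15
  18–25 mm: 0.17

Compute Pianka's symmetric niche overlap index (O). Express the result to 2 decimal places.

Σ p₁ᵢp₂ᵢ = 0.0028 + 0.0070 + 0.0058 + 0.0075 + 0.0015 + 0.0030 + 0.0405 + 0.0204 = 0.0885
Σp_1ᵢ² = 0.02² + 0.35² + 0.02² + 0.15² + 0.05² + 0.02² + 0.27² + 0.12² = 0.0004 + 0.1225 + 0.0004 + 0.0225 + 0.0025 + 0.0004 + 0.0729 + 0.0144 = 0.2360
Σp_2ᵢ² = 0.14² + 0.02² + 0.29² + 0.05² + 0.03² + 0.15² + 0.15² + 0.17² = 0.0196 + 0.0004 + 0.0841 + 0.0025 + 0.0009 + 0.0225 + 0.0225 + 0.0289 = 0.1814
O = 0.0885 / √(0.2360 × 0.1814) = 0.0885 / 0.20691 = 0.4277

0.43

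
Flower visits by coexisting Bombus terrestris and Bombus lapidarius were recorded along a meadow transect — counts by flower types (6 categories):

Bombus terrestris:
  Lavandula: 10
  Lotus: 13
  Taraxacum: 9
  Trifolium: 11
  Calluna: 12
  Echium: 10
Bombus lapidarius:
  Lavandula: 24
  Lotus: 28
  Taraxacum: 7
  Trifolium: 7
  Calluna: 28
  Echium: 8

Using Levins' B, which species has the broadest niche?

Proportions for Bombus terrestris (n=65): 10/65=0.1538, 13/65=0.2000, 9/65=0.1385, 11/65=0.1692, 12/65=0.1846, 10/65=0.1538
Proportions for Bombus lapidarius (n=102): 24/102=0.2353, 28/102=0.2745, 7/102=0.0686, 7/102=0.0686, 28/102=0.2745, 8/102=0.0784
Σp_terrᵢ² = 0.1538² + 0.2000² + 0.1385² + 0.1692² + 0.1846² + 0.1538² = 0.023654 + 0.040000 + 0.019182 + 0.028629 + 0.034077 + 0.023654 = 0.169196
B_terr = 1 / 0.169196 = 5.9103
Σp_lapiᵢ² = 0.2353² + 0.2745² + 0.0686² + 0.0686² + 0.2745² + 0.0784² = 0.055366 + 0.075350 + 0.004706 + 0.004706 + 0.075350 + 0.006147 = 0.221625
B_lapi = 1 / 0.221625 = 4.5121
Highest B → broadest niche (most generalist): Bombus terrestris (B = 5.91).

Bombus terrestris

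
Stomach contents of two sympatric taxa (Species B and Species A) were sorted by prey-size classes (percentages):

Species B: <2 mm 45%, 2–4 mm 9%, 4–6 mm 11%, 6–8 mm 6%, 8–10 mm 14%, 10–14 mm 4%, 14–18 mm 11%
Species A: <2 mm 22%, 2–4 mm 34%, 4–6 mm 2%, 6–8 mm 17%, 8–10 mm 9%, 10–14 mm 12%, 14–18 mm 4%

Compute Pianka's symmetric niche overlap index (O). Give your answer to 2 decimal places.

Convert percentages to proportions (divide by 100).
Σ p₁ᵢp₂ᵢ = 0.0990 + 0.0306 + 0.0022 + 0.0102 + 0.0126 + 0.0048 + 0.0044 = 0.1638
Σp_1ᵢ² = 0.45² + 0.09² + 0.11² + 0.06² + 0.14² + 0.04² + 0.11² = 0.2025 + 0.0081 + 0.0121 + 0.0036 + 0.0196 + 0.0016 + 0.0121 = 0.2596
Σp_2ᵢ² = 0.22² + 0.34² + 0.02² + 0.17² + 0.09² + 0.12² + 0.04² = 0.0484 + 0.1156 + 0.0004 + 0.0289 + 0.0081 + 0.0144 + 0.0016 = 0.2174
O = 0.1638 / √(0.2596 × 0.2174) = 0.1638 / 0.23756 = 0.6895

0.69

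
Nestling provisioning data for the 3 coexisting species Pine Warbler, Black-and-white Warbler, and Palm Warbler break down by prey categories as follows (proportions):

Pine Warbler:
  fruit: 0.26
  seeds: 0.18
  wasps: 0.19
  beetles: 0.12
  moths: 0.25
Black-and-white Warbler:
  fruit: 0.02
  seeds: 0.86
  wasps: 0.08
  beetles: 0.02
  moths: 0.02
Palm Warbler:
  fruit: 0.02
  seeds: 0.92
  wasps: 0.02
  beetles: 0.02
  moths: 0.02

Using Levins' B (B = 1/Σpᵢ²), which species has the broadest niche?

Σp_Pineᵢ² = 0.26² + 0.18² + 0.19² + 0.12² + 0.25² = 0.0676 + 0.0324 + 0.0361 + 0.0144 + 0.0625 = 0.2130
B_Pine = 1 / 0.2130 = 4.6948
Σp_Blacᵢ² = 0.02² + 0.86² + 0.08² + 0.02² + 0.02² = 0.0004 + 0.7396 + 0.0064 + 0.0004 + 0.0004 = 0.7472
B_Blac = 1 / 0.7472 = 1.3383
Σp_Palmᵢ² = 0.02² + 0.92² + 0.02² + 0.02² + 0.02² = 0.0004 + 0.8464 + 0.0004 + 0.0004 + 0.0004 = 0.8480
B_Palm = 1 / 0.8480 = 1.1792
Highest B → broadest niche (most generalist): Pine Warbler (B = 4.69).

Pine Warbler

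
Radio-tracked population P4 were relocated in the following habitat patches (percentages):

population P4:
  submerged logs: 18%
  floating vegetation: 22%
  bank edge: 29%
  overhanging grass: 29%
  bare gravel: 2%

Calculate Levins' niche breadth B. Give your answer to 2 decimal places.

Convert percentages to proportions (divide by 100).
Σpᵢ² = 0.18² + 0.22² + 0.29² + 0.29² + 0.02² = 0.0324 + 0.0484 + 0.0841 + 0.0841 + 0.0004 = 0.2494
B = 1 / 0.2494 = 4.0096

4.01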